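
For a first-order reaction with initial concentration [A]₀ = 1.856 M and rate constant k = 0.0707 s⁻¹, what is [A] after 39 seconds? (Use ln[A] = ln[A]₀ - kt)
0.1178 M

ln[A] = ln[A]₀ - k·t = ln(1.856) - (0.0707)·(39) = 0.6184 - 2.7573 = -2.1389
[A] = e^(-2.1389) = 0.1178 M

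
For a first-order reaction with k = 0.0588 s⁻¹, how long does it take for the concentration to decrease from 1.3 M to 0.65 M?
11.79 s

From ln[A] = ln[A]₀ - k·t: t = ln([A]₀/[A])/k = ln(1.3/0.65)/0.0588 = ln(2.0000)/0.0588 = 0.6931/0.0588 = 11.79 s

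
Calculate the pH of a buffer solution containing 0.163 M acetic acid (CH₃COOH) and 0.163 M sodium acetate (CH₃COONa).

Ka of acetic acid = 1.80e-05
pH = 4.74

pKa = -log(1.80e-05) = 4.74. pH = pKa + log([A⁻]/[HA]) = 4.74 + log(0.163/0.163)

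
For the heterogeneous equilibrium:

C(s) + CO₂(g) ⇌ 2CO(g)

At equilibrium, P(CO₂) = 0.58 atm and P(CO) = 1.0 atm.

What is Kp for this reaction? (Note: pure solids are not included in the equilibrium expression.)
K_p = 1.724

Solid C is excluded.
Kp = P(CO)²/P(CO₂) = (1.0)²/0.58 = 1/0.58 = 1.724.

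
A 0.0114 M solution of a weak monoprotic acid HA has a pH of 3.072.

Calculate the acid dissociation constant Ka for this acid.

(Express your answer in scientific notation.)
K_a = 6.80e-05

[H⁺] = 10^(−pH) = 10^(−3.072) = 8.472e-04 M. For HA ⇌ H⁺ + A⁻, Ka = x²/(C − x) = (8.472e-04)²/(0.0114 − 8.472e-04) = 6.80e-05.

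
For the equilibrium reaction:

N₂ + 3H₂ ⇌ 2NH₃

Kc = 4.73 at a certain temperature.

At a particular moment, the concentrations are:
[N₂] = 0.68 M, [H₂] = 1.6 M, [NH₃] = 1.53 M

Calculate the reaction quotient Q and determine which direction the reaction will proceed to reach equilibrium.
Q = 0.840, Q < K, reaction proceeds forward (toward products)

Q = ([NH₃]^2) / ([N₂] × [H₂]^3)
  = ((1.53)^2) / ((0.68)·(1.6)^3) = 2.3409/2.7853 = 0.8405
Since Q = 0.8405 < Kc = 4.73, the reaction proceeds forward (toward products) to reach equilibrium.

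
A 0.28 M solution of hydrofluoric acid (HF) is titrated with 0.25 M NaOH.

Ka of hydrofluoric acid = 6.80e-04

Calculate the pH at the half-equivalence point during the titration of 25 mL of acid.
pH = pKa = 3.17

At the half-equivalence point, [HA] = [A⁻], so by Henderson–Hasselbalch pH = pKa + log(1) = pKa.
pKa = −log(6.80e-04) = 3.17.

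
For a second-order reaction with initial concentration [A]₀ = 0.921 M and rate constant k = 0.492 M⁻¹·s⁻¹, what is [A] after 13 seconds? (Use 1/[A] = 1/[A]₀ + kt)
0.1337 M

1/[A] = 1/[A]₀ + k·t = 1/0.921 + (0.492)·(13) = 1.0858 + 6.3960 = 7.4818
[A] = 1/7.4818 = 0.1337 M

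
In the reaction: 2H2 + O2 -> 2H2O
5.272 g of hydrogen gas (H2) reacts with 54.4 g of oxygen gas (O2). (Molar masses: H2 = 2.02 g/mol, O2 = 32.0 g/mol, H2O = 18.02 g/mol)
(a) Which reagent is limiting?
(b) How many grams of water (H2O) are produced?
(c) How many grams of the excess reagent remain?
(a) H2, (b) 47.03 g, (c) 12.64 g

Moles of H2 = 5.272 g ÷ 2.02 g/mol = 2.6099 mol
Moles of O2 = 54.4 g ÷ 32.0 g/mol = 1.7 mol
Moles ÷ coefficient: H2: 2.6099/2 = 1.305, O2: 1.7/1 = 1.7
(a) H2 has the smaller value, so H2 is the limiting reagent.
(b) Moles of H2O = 2.6099 mol H2 × (2/2) = 2.6099 mol; mass = 2.6099 mol × 18.02 g/mol = 47.03 g
(c) O2 consumed = 2.6099 × (1/2) = 1.30495 mol; remaining = 1.7 − 1.30495 = 0.39505 mol; mass = 0.39505 mol × 32.0 g/mol = 12.64 g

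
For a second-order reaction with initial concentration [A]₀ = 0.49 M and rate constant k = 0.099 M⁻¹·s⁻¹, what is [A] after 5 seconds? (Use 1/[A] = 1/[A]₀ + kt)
0.3944 M

1/[A] = 1/[A]₀ + k·t = 1/0.49 + (0.099)·(5) = 2.0408 + 0.4950 = 2.5358
[A] = 1/2.5358 = 0.3944 M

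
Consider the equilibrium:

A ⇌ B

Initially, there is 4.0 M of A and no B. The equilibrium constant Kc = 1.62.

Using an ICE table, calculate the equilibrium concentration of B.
[B] = 2.473 M

ICE: [A] = 4.0 − x, [B] = x.
Kc = x/(4.0 − x) = 1.62 ⇒ x = 1.62·4.0/(1 + 1.62) = 6.48/2.62 = 2.473.
[B] = x = 2.473 M.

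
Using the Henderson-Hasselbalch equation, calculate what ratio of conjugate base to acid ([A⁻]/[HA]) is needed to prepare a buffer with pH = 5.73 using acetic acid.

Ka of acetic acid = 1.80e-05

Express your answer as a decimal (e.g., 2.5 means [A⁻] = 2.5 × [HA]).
[A⁻]/[HA] = 9.667

pKa = −log(1.80e-05) = 4.7447. pH = pKa + log([A⁻]/[HA]). 5.73 = 4.7447 + log(ratio). log(ratio) = 5.73 − 4.7447 = 0.9853. ratio = 10^(0.9853) = 9.667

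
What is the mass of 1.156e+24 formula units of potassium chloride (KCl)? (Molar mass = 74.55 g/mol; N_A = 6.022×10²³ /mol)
Moles = 1.156e+24 ÷ 6.022×10²³ = 1.91963 mol
Mass = 1.91963 mol × 74.55 g/mol = 143.1 g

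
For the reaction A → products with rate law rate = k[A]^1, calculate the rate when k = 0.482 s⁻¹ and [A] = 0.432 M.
0.2082 M/s

rate = k·[A]^1 = 0.482·(0.432)^1 = 0.482·0.432 = 0.2082 M/s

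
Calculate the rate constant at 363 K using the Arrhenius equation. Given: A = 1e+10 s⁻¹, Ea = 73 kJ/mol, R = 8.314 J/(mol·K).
3.13e-01 s⁻¹

k = A·exp(-Ea/(R·T)) = 1e+10·exp(-73000/(8.314·363)) = 1e+10·exp(-24.1883) = 1e+10·3.1270e-11 = 3.13e-01 s⁻¹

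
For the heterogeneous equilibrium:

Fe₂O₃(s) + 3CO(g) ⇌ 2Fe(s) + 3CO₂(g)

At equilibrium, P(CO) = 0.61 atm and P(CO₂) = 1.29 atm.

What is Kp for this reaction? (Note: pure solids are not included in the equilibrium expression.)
K_p = 9.458

Solids (Fe₂O₃, Fe) are excluded.
Kp = P(CO₂)³/P(CO)³ = (1.29)³/(0.61)³ = 2.147/0.227 = 9.458.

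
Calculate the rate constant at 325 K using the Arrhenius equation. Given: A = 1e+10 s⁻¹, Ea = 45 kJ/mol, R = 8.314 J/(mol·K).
5.85e+02 s⁻¹

k = A·exp(-Ea/(R·T)) = 1e+10·exp(-45000/(8.314·325)) = 1e+10·exp(-16.6540) = 1e+10·5.8513e-08 = 5.85e+02 s⁻¹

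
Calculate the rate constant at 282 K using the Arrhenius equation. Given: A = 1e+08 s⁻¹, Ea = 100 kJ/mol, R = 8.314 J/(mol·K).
3.00e-11 s⁻¹

k = A·exp(-Ea/(R·T)) = 1e+08·exp(-100000/(8.314·282)) = 1e+08·exp(-42.6521) = 1e+08·2.9951e-19 = 3.00e-11 s⁻¹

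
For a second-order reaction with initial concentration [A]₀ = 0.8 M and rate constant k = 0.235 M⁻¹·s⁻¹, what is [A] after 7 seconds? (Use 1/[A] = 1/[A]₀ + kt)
0.3454 M

1/[A] = 1/[A]₀ + k·t = 1/0.8 + (0.235)·(7) = 1.2500 + 1.6450 = 2.8950
[A] = 1/2.8950 = 0.3454 M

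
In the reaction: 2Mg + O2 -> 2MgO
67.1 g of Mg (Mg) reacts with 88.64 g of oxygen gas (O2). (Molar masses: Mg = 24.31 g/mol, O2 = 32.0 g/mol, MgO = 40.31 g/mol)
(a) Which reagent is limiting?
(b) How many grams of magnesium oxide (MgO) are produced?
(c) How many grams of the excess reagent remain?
(a) Mg, (b) 111.3 g, (c) 44.48 g

Moles of Mg = 67.1 g ÷ 24.31 g/mol = 2.76018 mol
Moles of O2 = 88.64 g ÷ 32.0 g/mol = 2.77 mol
Moles ÷ coefficient: Mg: 2.76018/2 = 1.38, O2: 2.77/1 = 2.77
(a) Mg has the smaller value, so Mg is the limiting reagent.
(b) Moles of MgO = 2.76018 mol Mg × (2/2) = 2.76018 mol; mass = 2.76018 mol × 40.31 g/mol = 111.3 g
(c) O2 consumed = 2.76018 × (1/2) = 1.38009 mol; remaining = 2.77 − 1.38009 = 1.38991 mol; mass = 1.38991 mol × 32.0 g/mol = 44.48 g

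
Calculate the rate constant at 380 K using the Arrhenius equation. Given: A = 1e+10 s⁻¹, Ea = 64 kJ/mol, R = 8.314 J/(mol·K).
1.59e+01 s⁻¹

k = A·exp(-Ea/(R·T)) = 1e+10·exp(-64000/(8.314·380)) = 1e+10·exp(-20.2575) = 1e+10·1.5932e-09 = 1.59e+01 s⁻¹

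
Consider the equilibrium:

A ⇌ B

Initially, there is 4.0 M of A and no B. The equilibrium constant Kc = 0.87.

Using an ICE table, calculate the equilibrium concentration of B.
[B] = 1.861 M

ICE: [A] = 4.0 − x, [B] = x.
Kc = x/(4.0 − x) = 0.87 ⇒ x = 0.87·4.0/(1 + 0.87) = 3.48/1.87 = 1.861.
[B] = x = 1.861 M.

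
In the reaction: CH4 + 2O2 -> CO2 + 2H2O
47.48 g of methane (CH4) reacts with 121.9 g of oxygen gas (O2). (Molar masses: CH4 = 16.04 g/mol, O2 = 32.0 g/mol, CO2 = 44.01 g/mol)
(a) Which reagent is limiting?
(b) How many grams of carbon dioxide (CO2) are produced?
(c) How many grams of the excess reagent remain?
(a) O2, (b) 83.83 g, (c) 16.93 g

Moles of CH4 = 47.48 g ÷ 16.04 g/mol = 2.9601 mol
Moles of O2 = 121.9 g ÷ 32.0 g/mol = 3.80938 mol
Moles ÷ coefficient: CH4: 2.9601/1 = 2.96, O2: 3.80938/2 = 1.905
(a) O2 has the smaller value, so O2 is the limiting reagent.
(b) Moles of CO2 = 3.80938 mol O2 × (1/2) = 1.90469 mol; mass = 1.90469 mol × 44.01 g/mol = 83.83 g
(c) CH4 consumed = 3.80938 × (1/2) = 1.90469 mol; remaining = 2.9601 − 1.90469 = 1.05541 mol; mass = 1.05541 mol × 16.04 g/mol = 16.93 g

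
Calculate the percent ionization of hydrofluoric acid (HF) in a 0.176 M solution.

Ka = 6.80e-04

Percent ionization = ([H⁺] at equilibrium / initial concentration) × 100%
Percent ionization = 6.03%

Let x = [H⁺]. Ka = x²/(C - x) ⇒ x² + (6.80e-04)x - (6.80e-04)(0.176) = 0. x = 1.0605e-02. Percent = (1.0605e-02/0.176) × 100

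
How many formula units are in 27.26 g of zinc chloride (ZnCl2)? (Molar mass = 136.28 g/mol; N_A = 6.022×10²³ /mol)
Moles = 27.26 g ÷ 136.28 g/mol = 0.200029 mol
Formula units = 0.200029 mol × 6.022×10²³ /mol = 1.205e+23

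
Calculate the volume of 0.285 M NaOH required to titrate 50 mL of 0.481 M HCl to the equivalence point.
V_{base} = 84.4 mL

At equivalence: moles acid = moles base.
moles HCl = 0.481 M × 0.05 L = 0.02405 mol
V_NaOH = 0.02405 mol ÷ 0.285 M = 0.08439 L = 84.4 mL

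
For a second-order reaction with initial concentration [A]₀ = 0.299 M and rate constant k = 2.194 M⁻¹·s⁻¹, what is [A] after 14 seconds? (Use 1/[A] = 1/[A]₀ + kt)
0.0294 M

1/[A] = 1/[A]₀ + k·t = 1/0.299 + (2.194)·(14) = 3.3445 + 30.7160 = 34.0605
[A] = 1/34.0605 = 0.0294 M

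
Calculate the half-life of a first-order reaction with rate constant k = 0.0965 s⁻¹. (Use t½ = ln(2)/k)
7.18 s

t½ = ln(2)/k = 0.6931/0.0965 = 7.18 s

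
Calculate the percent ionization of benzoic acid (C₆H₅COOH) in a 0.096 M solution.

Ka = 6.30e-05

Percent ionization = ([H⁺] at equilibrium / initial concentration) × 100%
Percent ionization = 2.53%

Let x = [H⁺]. Ka = x²/(C - x) ⇒ x² + (6.30e-05)x - (6.30e-05)(0.096) = 0. x = 2.4280e-03. Percent = (2.4280e-03/0.096) × 100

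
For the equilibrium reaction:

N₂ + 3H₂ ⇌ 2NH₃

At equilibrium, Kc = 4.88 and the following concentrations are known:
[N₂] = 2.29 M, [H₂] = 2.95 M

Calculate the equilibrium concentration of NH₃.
[NH₃] = 16.9379 M

Kc = ([NH₃]^2) / ([N₂] × [H₂]^3) = 4.88
[NH₃]^2 = Kc · (reactant terms)/(other product terms) = 4.88 · 58.79 / 1 = 286.89
[NH₃] = (286.89)^(1/2) = 16.9379 M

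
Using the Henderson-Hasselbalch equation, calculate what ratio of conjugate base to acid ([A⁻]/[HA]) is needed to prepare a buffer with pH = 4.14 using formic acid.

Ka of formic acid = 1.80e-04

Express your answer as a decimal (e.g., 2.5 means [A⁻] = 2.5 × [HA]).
[A⁻]/[HA] = 2.485

pKa = −log(1.80e-04) = 3.7447. pH = pKa + log([A⁻]/[HA]). 4.14 = 3.7447 + log(ratio). log(ratio) = 4.14 − 3.7447 = 0.3953. ratio = 10^(0.3953) = 2.485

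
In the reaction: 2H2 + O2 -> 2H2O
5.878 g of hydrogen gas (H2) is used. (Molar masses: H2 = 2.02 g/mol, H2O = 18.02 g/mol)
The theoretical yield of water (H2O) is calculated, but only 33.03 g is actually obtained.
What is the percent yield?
Moles of H2 = 5.878 g ÷ 2.02 g/mol = 2.9099 mol
Mole ratio: 2 mol H2O / 2 mol H2
Moles of H2O = 2.9099 × (2/2) = 2.9099 mol
Theoretical yield = 2.9099 mol × 18.02 g/mol = 52.436 g
Actual yield = 33.03 g
Percent yield = (33.03 / 52.436) × 100% = 63.0%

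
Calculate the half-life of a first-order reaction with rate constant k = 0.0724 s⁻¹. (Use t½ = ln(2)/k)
9.57 s

t½ = ln(2)/k = 0.6931/0.0724 = 9.57 s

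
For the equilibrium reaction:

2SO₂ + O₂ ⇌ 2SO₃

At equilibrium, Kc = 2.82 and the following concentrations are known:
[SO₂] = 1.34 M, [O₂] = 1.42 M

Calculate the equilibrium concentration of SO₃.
[SO₃] = 2.6815 M

Kc = ([SO₃]^2) / ([SO₂]^2 × [O₂]) = 2.82
[SO₃]^2 = Kc · (reactant terms)/(other product terms) = 2.82 · 2.5498 / 1 = 7.1903
[SO₃] = (7.1903)^(1/2) = 2.6815 M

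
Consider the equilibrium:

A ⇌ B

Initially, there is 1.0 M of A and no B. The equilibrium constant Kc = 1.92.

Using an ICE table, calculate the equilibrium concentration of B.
[B] = 0.658 M

ICE: [A] = 1.0 − x, [B] = x.
Kc = x/(1.0 − x) = 1.92 ⇒ x = 1.92·1.0/(1 + 1.92) = 1.92/2.92 = 0.6575.
[B] = x = 0.658 M.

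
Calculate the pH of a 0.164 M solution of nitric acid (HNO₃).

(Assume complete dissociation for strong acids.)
pH = 0.79

[H⁺] = 0.164 M for strong acid. pH = -log[H⁺] = -log(0.164)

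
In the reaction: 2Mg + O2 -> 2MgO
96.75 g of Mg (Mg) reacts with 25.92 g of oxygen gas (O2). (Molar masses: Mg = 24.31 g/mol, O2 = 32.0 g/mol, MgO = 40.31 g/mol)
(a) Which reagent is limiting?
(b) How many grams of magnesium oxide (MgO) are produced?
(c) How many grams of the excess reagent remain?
(a) O2, (b) 65.3 g, (c) 57.37 g

Moles of Mg = 96.75 g ÷ 24.31 g/mol = 3.97984 mol
Moles of O2 = 25.92 g ÷ 32.0 g/mol = 0.81 mol
Moles ÷ coefficient: Mg: 3.97984/2 = 1.99, O2: 0.81/1 = 0.81
(a) O2 has the smaller value, so O2 is the limiting reagent.
(b) Moles of MgO = 0.81 mol O2 × (2/1) = 1.62 mol; mass = 1.62 mol × 40.31 g/mol = 65.3 g
(c) Mg consumed = 0.81 × (2/1) = 1.62 mol; remaining = 3.97984 − 1.62 = 2.35984 mol; mass = 2.35984 mol × 24.31 g/mol = 57.37 g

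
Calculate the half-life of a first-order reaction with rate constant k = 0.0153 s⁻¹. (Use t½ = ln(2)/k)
45.30 s

t½ = ln(2)/k = 0.6931/0.0153 = 45.30 s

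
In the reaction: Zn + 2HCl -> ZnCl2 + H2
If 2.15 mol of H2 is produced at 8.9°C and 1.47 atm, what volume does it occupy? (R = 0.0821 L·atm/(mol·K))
T = 8.9°C + 273.15 = 282.05 K
V = nRT/P = (2.15 × 0.0821 × 282.05) / 1.47
V = 33.87 L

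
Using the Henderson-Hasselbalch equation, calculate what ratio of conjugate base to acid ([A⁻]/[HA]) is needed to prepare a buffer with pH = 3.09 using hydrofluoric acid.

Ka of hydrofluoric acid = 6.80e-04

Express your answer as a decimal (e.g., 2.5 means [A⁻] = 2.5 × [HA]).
[A⁻]/[HA] = 0.837

pKa = −log(6.80e-04) = 3.1675. pH = pKa + log([A⁻]/[HA]). 3.09 = 3.1675 + log(ratio). log(ratio) = 3.09 − 3.1675 = -0.0775. ratio = 10^(-0.0775) = 0.837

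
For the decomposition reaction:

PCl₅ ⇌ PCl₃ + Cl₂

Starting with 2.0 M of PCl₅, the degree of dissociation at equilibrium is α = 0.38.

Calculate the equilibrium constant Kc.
K_c = 0.4658

x = α·[A]₀ = 0.38 × 2.0 = 0.76 M dissociated.
At eq: [PCl₅] = 2.0 − 0.76 = 1.24 M; [PCl₃] = [Cl₂] = x = 0.76 M.
Kc = [PCl₃][Cl₂]/[PCl₅] = (0.76)²/1.24 = 0.4658.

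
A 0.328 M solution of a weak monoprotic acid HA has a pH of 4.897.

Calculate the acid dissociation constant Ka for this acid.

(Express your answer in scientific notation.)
K_a = 4.90e-10

[H⁺] = 10^(−pH) = 10^(−4.897) = 1.268e-05 M. For HA ⇌ H⁺ + A⁻, Ka = x²/(C − x) = (1.268e-05)²/(0.328 − 1.268e-05) = 4.90e-10.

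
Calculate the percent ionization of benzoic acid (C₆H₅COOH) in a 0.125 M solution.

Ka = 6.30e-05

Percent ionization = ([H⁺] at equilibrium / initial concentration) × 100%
Percent ionization = 2.22%

Let x = [H⁺]. Ka = x²/(C - x) ⇒ x² + (6.30e-05)x - (6.30e-05)(0.125) = 0. x = 2.7749e-03. Percent = (2.7749e-03/0.125) × 100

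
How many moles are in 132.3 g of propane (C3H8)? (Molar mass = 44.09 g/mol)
Moles = 132.3 g ÷ 44.09 g/mol = 3.001 mol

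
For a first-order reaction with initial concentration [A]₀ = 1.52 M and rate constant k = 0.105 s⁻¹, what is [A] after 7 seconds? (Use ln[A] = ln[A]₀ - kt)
0.7288 M

ln[A] = ln[A]₀ - k·t = ln(1.52) - (0.105)·(7) = 0.4187 - 0.7350 = -0.3163
[A] = e^(-0.3163) = 0.7288 M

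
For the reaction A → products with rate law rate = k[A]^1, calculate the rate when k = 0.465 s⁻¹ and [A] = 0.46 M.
0.2139 M/s

rate = k·[A]^1 = 0.465·(0.46)^1 = 0.465·0.46 = 0.2139 M/s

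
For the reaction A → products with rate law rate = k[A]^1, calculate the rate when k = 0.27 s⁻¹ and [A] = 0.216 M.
0.05832 M/s

rate = k·[A]^1 = 0.27·(0.216)^1 = 0.27·0.216 = 0.05832 M/s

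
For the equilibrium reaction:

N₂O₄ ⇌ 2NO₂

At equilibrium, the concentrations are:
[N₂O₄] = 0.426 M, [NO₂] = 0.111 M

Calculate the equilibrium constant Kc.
K_c = 0.0289

Kc = ([NO₂]^2) / ([N₂O₄])
   = ((0.111)^2) / ((0.426))
   = 0.012321 / 0.426 = 0.0289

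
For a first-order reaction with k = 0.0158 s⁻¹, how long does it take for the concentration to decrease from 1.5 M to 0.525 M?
66.44 s

From ln[A] = ln[A]₀ - k·t: t = ln([A]₀/[A])/k = ln(1.5/0.525)/0.0158 = ln(2.8571)/0.0158 = 1.0498/0.0158 = 66.44 s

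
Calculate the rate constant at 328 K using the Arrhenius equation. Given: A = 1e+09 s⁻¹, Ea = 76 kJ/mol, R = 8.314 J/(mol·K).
7.88e-04 s⁻¹

k = A·exp(-Ea/(R·T)) = 1e+09·exp(-76000/(8.314·328)) = 1e+09·exp(-27.8695) = 1e+09·7.8780e-13 = 7.88e-04 s⁻¹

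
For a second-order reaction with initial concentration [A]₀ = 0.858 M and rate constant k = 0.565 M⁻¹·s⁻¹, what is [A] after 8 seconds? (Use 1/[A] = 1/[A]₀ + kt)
0.1759 M

1/[A] = 1/[A]₀ + k·t = 1/0.858 + (0.565)·(8) = 1.1655 + 4.5200 = 5.6855
[A] = 1/5.6855 = 0.1759 M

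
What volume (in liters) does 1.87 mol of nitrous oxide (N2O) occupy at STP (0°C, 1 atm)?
At STP, 1 mol of gas occupies 22.4 L
Volume = 1.87 mol × 22.4 L/mol = 41.89 L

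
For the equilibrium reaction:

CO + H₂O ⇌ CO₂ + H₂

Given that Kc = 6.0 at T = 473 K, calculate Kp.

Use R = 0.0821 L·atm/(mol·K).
K_p = 6.0000

Δn = (moles gaseous products) − (moles gaseous reactants) = 0
T = 473 K; RT = 0.0821 × 473 = 38.8333
Kp = Kc·(RT)^Δn = 6.0 × (38.8333)^0 = 6.0 × 1 = 6.0000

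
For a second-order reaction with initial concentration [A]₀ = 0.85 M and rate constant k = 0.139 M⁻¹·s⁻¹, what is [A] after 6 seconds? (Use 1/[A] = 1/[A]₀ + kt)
0.4974 M

1/[A] = 1/[A]₀ + k·t = 1/0.85 + (0.139)·(6) = 1.1765 + 0.8340 = 2.0105
[A] = 1/2.0105 = 0.4974 M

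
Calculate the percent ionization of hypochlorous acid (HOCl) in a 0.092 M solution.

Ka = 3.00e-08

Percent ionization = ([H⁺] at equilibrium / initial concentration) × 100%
Percent ionization = 0.0571%

Let x = [H⁺]. Ka = x²/(C - x) ⇒ x² + (3.00e-08)x - (3.00e-08)(0.092) = 0. x = 5.2521e-05. Percent = (5.2521e-05/0.092) × 100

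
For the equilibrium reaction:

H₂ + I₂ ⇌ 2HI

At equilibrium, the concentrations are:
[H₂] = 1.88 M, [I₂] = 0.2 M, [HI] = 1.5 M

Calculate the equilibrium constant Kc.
K_c = 5.9840

Kc = ([HI]^2) / ([H₂] × [I₂])
   = ((1.5)^2) / ((1.88)·(0.2))
   = 2.25 / 0.376 = 5.9840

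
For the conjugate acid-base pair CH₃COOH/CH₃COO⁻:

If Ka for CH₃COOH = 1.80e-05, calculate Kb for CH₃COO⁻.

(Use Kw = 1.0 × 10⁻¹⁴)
K_b = 5.56e-10

Conjugate acid-base pairs differ by one H⁺. Ka × Kb = Kw for a conjugate pair.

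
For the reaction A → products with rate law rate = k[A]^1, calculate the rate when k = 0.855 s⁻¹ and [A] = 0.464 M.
0.3967 M/s

rate = k·[A]^1 = 0.855·(0.464)^1 = 0.855·0.464 = 0.3967 M/s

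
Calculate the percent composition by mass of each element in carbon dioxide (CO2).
C: 27.29%, O: 72.71%

Molar mass of CO2 = 44.01 g/mol
% C = (1 × 12.01) / 44.01 × 100% = 12.01 / 44.01 × 100% = 27.29%
% O = (2 × 16.0) / 44.01 × 100% = 32 / 44.01 × 100% = 72.71%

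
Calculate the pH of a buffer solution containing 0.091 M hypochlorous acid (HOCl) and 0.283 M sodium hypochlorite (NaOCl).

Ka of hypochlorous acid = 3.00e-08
pH = 8.02

pKa = -log(3.00e-08) = 7.52. pH = pKa + log([A⁻]/[HA]) = 7.52 + log(0.283/0.091)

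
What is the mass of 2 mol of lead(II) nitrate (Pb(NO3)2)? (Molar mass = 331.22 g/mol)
Mass = 2 mol × 331.22 g/mol = 662.4 g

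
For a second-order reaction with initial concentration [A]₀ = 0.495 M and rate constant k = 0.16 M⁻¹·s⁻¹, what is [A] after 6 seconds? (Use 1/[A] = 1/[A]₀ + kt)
0.3355 M

1/[A] = 1/[A]₀ + k·t = 1/0.495 + (0.16)·(6) = 2.0202 + 0.9600 = 2.9802
[A] = 1/2.9802 = 0.3355 M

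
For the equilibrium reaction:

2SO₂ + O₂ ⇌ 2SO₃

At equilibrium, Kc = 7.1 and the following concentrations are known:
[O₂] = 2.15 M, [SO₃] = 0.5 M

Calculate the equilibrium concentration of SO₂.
[SO₂] = 0.1280 M

Kc = ([SO₃]^2) / ([SO₂]^2 × [O₂]) = 7.1
[SO₂]^2 = (product terms)/(Kc · other reactant terms) = 0.25 / (7.1 · 2.15) = 0.016377
[SO₂] = (0.016377)^(1/2) = 0.1280 M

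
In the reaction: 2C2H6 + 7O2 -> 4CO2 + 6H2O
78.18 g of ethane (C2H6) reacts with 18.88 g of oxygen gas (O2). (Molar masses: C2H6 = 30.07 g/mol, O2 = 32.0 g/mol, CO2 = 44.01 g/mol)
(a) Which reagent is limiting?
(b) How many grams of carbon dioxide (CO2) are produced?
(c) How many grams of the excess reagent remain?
(a) O2, (b) 14.84 g, (c) 73.11 g

Moles of C2H6 = 78.18 g ÷ 30.07 g/mol = 2.59993 mol
Moles of O2 = 18.88 g ÷ 32.0 g/mol = 0.59 mol
Moles ÷ coefficient: C2H6: 2.59993/2 = 1.3, O2: 0.59/7 = 0.08429
(a) O2 has the smaller value, so O2 is the limiting reagent.
(b) Moles of CO2 = 0.59 mol O2 × (4/7) = 0.337143 mol; mass = 0.337143 mol × 44.01 g/mol = 14.84 g
(c) C2H6 consumed = 0.59 × (2/7) = 0.168571 mol; remaining = 2.59993 − 0.168571 = 2.43136 mol; mass = 2.43136 mol × 30.07 g/mol = 73.11 g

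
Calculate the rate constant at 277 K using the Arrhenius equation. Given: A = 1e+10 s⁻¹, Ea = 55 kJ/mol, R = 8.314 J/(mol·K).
4.25e-01 s⁻¹

k = A·exp(-Ea/(R·T)) = 1e+10·exp(-55000/(8.314·277)) = 1e+10·exp(-23.8821) = 1e+10·4.2474e-11 = 4.25e-01 s⁻¹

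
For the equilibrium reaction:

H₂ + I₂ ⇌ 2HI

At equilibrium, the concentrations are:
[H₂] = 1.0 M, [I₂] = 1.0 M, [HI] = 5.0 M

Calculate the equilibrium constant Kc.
K_c = 25.0000

Kc = ([HI]^2) / ([H₂] × [I₂])
   = ((5.0)^2) / ((1.0)·(1.0))
   = 25 / 1 = 25.0000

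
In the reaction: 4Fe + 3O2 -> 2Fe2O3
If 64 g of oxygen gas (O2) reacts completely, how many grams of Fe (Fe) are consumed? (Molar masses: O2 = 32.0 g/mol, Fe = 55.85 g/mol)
Moles of O2 = 64 g ÷ 32.0 g/mol = 2 mol
Mole ratio: 4 mol Fe / 3 mol O2
Moles of Fe = 2 × (4/3) = 2.66667 mol
Mass of Fe = 2.66667 mol × 55.85 g/mol = 148.9 g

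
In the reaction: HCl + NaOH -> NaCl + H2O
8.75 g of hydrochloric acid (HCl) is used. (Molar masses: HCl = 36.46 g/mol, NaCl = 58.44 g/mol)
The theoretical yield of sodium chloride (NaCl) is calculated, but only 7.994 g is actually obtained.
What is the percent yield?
Moles of HCl = 8.75 g ÷ 36.46 g/mol = 0.239989 mol
Mole ratio: 1 mol NaCl / 1 mol HCl
Moles of NaCl = 0.239989 × (1/1) = 0.239989 mol
Theoretical yield = 0.239989 mol × 58.44 g/mol = 14.025 g
Actual yield = 7.994 g
Percent yield = (7.994 / 14.025) × 100% = 57.0%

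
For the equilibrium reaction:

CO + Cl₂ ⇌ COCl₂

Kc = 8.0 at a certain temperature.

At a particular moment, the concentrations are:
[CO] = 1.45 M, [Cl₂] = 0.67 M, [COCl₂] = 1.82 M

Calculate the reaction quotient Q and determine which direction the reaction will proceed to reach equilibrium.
Q = 1.873, Q < K, reaction proceeds forward (toward products)

Q = ([COCl₂]) / ([CO] × [Cl₂])
  = ((1.82)) / ((1.45)·(0.67)) = 1.82/0.9715 = 1.873
Since Q = 1.873 < Kc = 8.0, the reaction proceeds forward (toward products) to reach equilibrium.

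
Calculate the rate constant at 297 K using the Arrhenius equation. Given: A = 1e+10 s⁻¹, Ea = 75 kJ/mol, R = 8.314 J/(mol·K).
6.44e-04 s⁻¹

k = A·exp(-Ea/(R·T)) = 1e+10·exp(-75000/(8.314·297)) = 1e+10·exp(-30.3735) = 1e+10·6.4411e-14 = 6.44e-04 s⁻¹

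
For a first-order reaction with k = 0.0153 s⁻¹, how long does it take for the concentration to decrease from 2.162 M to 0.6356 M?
80.01 s

From ln[A] = ln[A]₀ - k·t: t = ln([A]₀/[A])/k = ln(2.162/0.6356)/0.0153 = ln(3.4015)/0.0153 = 1.2242/0.0153 = 80.01 s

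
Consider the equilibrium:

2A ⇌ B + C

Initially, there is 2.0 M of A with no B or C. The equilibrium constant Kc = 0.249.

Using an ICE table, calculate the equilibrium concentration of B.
[B] = 0.499 M

ICE: [A] = 2.0 − 2x, [B] = [C] = x.
Kc = x²/(2.0 − 2x)² = 0.249 ⇒ √Kc = x/(2.0 − 2x).
x = √0.249·2.0/(1 + 2√0.249) = 0.499·2.0/1.998 = 0.4995.
[B] = x = 0.499 M.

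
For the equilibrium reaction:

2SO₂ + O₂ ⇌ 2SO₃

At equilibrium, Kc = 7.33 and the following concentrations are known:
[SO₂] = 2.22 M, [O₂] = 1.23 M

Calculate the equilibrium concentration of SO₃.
[SO₃] = 6.6659 M

Kc = ([SO₃]^2) / ([SO₂]^2 × [O₂]) = 7.33
[SO₃]^2 = Kc · (reactant terms)/(other product terms) = 7.33 · 6.0619 / 1 = 44.434
[SO₃] = (44.434)^(1/2) = 6.6659 M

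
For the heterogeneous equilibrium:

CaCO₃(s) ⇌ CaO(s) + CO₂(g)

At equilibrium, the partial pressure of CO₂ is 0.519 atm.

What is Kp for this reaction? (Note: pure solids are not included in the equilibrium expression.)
K_p = 0.519

Solids (CaCO₃, CaO) have activity 1 and are excluded.
Kp = P(CO₂) = 0.519.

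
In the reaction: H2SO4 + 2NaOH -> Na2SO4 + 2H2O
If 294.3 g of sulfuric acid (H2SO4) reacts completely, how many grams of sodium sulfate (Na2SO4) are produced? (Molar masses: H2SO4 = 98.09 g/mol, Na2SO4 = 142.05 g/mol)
Moles of H2SO4 = 294.3 g ÷ 98.09 g/mol = 3.00031 mol
Mole ratio: 1 mol Na2SO4 / 1 mol H2SO4
Moles of Na2SO4 = 3.00031 × (1/1) = 3.00031 mol
Mass of Na2SO4 = 3.00031 mol × 142.05 g/mol = 426.2 g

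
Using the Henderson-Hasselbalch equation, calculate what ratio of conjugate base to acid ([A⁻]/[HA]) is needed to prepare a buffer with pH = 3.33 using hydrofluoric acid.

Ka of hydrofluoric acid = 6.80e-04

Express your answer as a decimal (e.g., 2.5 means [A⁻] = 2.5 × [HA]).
[A⁻]/[HA] = 1.454

pKa = −log(6.80e-04) = 3.1675. pH = pKa + log([A⁻]/[HA]). 3.33 = 3.1675 + log(ratio). log(ratio) = 3.33 − 3.1675 = 0.1625. ratio = 10^(0.1625) = 1.454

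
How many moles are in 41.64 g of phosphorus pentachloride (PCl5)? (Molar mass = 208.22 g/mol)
Moles = 41.64 g ÷ 208.22 g/mol = 0.2 mol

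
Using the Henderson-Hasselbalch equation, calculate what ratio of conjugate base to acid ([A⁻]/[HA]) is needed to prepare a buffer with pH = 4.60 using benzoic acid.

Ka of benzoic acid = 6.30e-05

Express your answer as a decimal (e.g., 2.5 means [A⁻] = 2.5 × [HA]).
[A⁻]/[HA] = 2.508

pKa = −log(6.30e-05) = 4.2007. pH = pKa + log([A⁻]/[HA]). 4.60 = 4.2007 + log(ratio). log(ratio) = 4.60 − 4.2007 = 0.3993. ratio = 10^(0.3993) = 2.508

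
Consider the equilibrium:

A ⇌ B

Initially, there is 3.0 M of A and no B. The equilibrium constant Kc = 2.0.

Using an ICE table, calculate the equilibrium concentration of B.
[B] = 2.000 M

ICE: [A] = 3.0 − x, [B] = x.
Kc = x/(3.0 − x) = 2.0 ⇒ x = 2.0·3.0/(1 + 2.0) = 6/3 = 2.
[B] = x = 2.000 M.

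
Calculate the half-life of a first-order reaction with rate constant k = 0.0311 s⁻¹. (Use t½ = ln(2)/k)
22.29 s

t½ = ln(2)/k = 0.6931/0.0311 = 22.29 s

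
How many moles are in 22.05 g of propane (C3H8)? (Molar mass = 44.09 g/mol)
Moles = 22.05 g ÷ 44.09 g/mol = 0.5001 mol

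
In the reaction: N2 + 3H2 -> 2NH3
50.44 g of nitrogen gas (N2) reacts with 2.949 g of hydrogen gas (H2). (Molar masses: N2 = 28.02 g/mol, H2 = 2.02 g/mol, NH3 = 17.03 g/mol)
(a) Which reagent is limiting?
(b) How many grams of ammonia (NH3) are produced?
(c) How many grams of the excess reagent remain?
(a) H2, (b) 16.57 g, (c) 36.8 g

Moles of N2 = 50.44 g ÷ 28.02 g/mol = 1.80014 mol
Moles of H2 = 2.949 g ÷ 2.02 g/mol = 1.4599 mol
Moles ÷ coefficient: N2: 1.80014/1 = 1.8, H2: 1.4599/3 = 0.4866
(a) H2 has the smaller value, so H2 is the limiting reagent.
(b) Moles of NH3 = 1.4599 mol H2 × (2/3) = 0.973267 mol; mass = 0.973267 mol × 17.03 g/mol = 16.57 g
(c) N2 consumed = 1.4599 × (1/3) = 0.486634 mol; remaining = 1.80014 − 0.486634 = 1.31351 mol; mass = 1.31351 mol × 28.02 g/mol = 36.8 g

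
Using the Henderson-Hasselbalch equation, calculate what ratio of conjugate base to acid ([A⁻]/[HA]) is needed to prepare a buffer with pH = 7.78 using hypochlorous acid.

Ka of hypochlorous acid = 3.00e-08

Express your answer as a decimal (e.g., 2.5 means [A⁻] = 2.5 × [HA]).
[A⁻]/[HA] = 1.808

pKa = −log(3.00e-08) = 7.5229. pH = pKa + log([A⁻]/[HA]). 7.78 = 7.5229 + log(ratio). log(ratio) = 7.78 − 7.5229 = 0.2571. ratio = 10^(0.2571) = 1.808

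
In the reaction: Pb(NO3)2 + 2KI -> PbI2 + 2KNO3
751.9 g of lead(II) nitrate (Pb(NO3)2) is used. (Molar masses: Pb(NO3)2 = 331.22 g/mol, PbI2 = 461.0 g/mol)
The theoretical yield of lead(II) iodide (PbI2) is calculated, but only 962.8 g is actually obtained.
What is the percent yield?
Moles of Pb(NO3)2 = 751.9 g ÷ 331.22 g/mol = 2.27009 mol
Mole ratio: 1 mol PbI2 / 1 mol Pb(NO3)2
Moles of PbI2 = 2.27009 × (1/1) = 2.27009 mol
Theoretical yield = 2.27009 mol × 461.0 g/mol = 1046.5 g
Actual yield = 962.8 g
Percent yield = (962.8 / 1046.5) × 100% = 92.0%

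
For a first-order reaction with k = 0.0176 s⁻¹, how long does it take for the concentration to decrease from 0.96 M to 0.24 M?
78.77 s

From ln[A] = ln[A]₀ - k·t: t = ln([A]₀/[A])/k = ln(0.96/0.24)/0.0176 = ln(4.0000)/0.0176 = 1.3863/0.0176 = 78.77 s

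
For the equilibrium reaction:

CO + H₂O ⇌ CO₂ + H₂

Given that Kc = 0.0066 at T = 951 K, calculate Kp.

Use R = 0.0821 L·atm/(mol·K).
K_p = 0.0066

Δn = (moles gaseous products) − (moles gaseous reactants) = 0
T = 951 K; RT = 0.0821 × 951 = 78.0771
Kp = Kc·(RT)^Δn = 0.0066 × (78.0771)^0 = 0.0066 × 1 = 0.0066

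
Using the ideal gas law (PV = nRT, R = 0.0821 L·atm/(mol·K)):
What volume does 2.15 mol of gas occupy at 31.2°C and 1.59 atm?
T = 31.2°C + 273.15 = 304.35 K
V = nRT/P = (2.15 × 0.0821 × 304.35) / 1.59
V = 33.79 L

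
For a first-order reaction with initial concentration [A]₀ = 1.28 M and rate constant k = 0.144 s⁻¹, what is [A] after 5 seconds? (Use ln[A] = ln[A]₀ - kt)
0.6230 M

ln[A] = ln[A]₀ - k·t = ln(1.28) - (0.144)·(5) = 0.2469 - 0.7200 = -0.4731
[A] = e^(-0.4731) = 0.6230 M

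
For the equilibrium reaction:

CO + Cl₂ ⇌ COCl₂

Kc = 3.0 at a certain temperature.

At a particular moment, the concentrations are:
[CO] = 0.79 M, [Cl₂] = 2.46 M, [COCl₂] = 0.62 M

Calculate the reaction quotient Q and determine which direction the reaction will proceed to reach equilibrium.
Q = 0.319, Q < K, reaction proceeds forward (toward products)

Q = ([COCl₂]) / ([CO] × [Cl₂])
  = ((0.62)) / ((0.79)·(2.46)) = 0.62/1.9434 = 0.319
Since Q = 0.319 < Kc = 3.0, the reaction proceeds forward (toward products) to reach equilibrium.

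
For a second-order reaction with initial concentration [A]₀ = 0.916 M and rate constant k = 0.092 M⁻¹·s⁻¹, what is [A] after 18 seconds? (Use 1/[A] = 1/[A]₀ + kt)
0.3639 M

1/[A] = 1/[A]₀ + k·t = 1/0.916 + (0.092)·(18) = 1.0917 + 1.6560 = 2.7477
[A] = 1/2.7477 = 0.3639 M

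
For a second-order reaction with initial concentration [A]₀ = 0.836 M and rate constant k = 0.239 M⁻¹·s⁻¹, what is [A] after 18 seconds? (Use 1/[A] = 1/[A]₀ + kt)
0.1819 M

1/[A] = 1/[A]₀ + k·t = 1/0.836 + (0.239)·(18) = 1.1962 + 4.3020 = 5.4982
[A] = 1/5.4982 = 0.1819 M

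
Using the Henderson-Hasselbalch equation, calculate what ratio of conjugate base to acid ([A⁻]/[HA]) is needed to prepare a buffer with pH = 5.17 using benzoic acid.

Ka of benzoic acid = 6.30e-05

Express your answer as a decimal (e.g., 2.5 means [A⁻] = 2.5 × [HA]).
[A⁻]/[HA] = 9.318

pKa = −log(6.30e-05) = 4.2007. pH = pKa + log([A⁻]/[HA]). 5.17 = 4.2007 + log(ratio). log(ratio) = 5.17 − 4.2007 = 0.9693. ratio = 10^(0.9693) = 9.318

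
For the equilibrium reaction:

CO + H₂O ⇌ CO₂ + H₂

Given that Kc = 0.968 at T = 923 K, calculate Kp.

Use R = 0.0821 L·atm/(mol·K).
K_p = 0.9680

Δn = (moles gaseous products) − (moles gaseous reactants) = 0
T = 923 K; RT = 0.0821 × 923 = 75.7783
Kp = Kc·(RT)^Δn = 0.968 × (75.7783)^0 = 0.968 × 1 = 0.9680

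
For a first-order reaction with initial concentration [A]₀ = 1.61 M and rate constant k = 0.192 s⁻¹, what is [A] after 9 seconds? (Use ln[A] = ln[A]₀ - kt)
0.2860 M

ln[A] = ln[A]₀ - k·t = ln(1.61) - (0.192)·(9) = 0.4762 - 1.7280 = -1.2518
[A] = e^(-1.2518) = 0.2860 M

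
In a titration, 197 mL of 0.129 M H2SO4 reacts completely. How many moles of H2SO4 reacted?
Moles = Molarity × Volume (L)
Moles = 0.129 M × 0.197 L = 0.02541 mol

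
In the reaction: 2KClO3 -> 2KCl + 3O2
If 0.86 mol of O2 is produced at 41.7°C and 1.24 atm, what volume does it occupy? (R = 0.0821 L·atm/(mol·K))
T = 41.7°C + 273.15 = 314.85 K
V = nRT/P = (0.86 × 0.0821 × 314.85) / 1.24
V = 17.93 L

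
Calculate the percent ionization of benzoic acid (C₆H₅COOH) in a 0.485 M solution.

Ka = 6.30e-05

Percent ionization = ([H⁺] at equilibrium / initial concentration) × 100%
Percent ionization = 1.13%

Let x = [H⁺]. Ka = x²/(C - x) ⇒ x² + (6.30e-05)x - (6.30e-05)(0.485) = 0. x = 5.4962e-03. Percent = (5.4962e-03/0.485) × 100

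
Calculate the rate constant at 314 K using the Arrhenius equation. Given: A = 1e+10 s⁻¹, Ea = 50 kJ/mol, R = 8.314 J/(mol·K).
4.81e+01 s⁻¹

k = A·exp(-Ea/(R·T)) = 1e+10·exp(-50000/(8.314·314)) = 1e+10·exp(-19.1527) = 1e+10·4.8093e-09 = 4.81e+01 s⁻¹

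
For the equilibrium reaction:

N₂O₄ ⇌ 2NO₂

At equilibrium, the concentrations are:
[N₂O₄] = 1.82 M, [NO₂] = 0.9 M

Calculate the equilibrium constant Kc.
K_c = 0.4451

Kc = ([NO₂]^2) / ([N₂O₄])
   = ((0.9)^2) / ((1.82))
   = 0.81 / 1.82 = 0.4451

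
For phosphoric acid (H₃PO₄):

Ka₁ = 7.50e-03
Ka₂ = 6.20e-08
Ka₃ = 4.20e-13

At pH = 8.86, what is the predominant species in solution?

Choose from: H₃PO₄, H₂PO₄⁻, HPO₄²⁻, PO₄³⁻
HPO₄²⁻

pKa1 = 2.12, pKa2 = 7.21, pKa3 = 12.38. Each pKa is the crossover between adjacent species; pH = 8.86 lies in the region where HPO₄²⁻ predominates.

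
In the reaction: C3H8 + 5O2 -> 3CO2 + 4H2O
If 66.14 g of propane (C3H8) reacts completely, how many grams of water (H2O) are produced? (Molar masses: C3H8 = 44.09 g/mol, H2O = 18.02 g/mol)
Moles of C3H8 = 66.14 g ÷ 44.09 g/mol = 1.50011 mol
Mole ratio: 4 mol H2O / 1 mol C3H8
Moles of H2O = 1.50011 × (4/1) = 6.00045 mol
Mass of H2O = 6.00045 mol × 18.02 g/mol = 108.1 g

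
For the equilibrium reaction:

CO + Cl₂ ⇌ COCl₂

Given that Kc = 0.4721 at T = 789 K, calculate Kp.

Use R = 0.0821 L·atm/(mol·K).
K_p = 0.0073

Δn = (moles gaseous products) − (moles gaseous reactants) = -1
T = 789 K; RT = 0.0821 × 789 = 64.7769
Kp = Kc·(RT)^Δn = 0.4721 × (64.7769)^-1 = 0.4721 × 0.0154376 = 0.0073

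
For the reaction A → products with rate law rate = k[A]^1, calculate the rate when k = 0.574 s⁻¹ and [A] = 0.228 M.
0.1309 M/s

rate = k·[A]^1 = 0.574·(0.228)^1 = 0.574·0.228 = 0.1309 M/s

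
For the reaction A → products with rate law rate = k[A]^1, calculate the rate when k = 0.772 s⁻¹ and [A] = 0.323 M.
0.2494 M/s

rate = k·[A]^1 = 0.772·(0.323)^1 = 0.772·0.323 = 0.2494 M/s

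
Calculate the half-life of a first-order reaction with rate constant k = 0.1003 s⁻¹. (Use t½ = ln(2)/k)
6.91 s

t½ = ln(2)/k = 0.6931/0.1003 = 6.91 s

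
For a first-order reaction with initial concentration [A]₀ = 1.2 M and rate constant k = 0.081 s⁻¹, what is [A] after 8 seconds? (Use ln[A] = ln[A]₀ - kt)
0.6277 M

ln[A] = ln[A]₀ - k·t = ln(1.2) - (0.081)·(8) = 0.1823 - 0.6480 = -0.4657
[A] = e^(-0.4657) = 0.6277 M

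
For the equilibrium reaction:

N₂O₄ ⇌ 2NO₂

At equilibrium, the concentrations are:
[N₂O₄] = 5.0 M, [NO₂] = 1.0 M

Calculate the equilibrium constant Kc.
K_c = 0.2000

Kc = ([NO₂]^2) / ([N₂O₄])
   = ((1.0)^2) / ((5.0))
   = 1 / 5 = 0.2000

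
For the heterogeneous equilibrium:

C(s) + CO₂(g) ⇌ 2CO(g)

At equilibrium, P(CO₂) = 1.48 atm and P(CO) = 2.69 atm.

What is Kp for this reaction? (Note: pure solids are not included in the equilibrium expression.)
K_p = 4.889

Solid C is excluded.
Kp = P(CO)²/P(CO₂) = (2.69)²/1.48 = 7.236/1.48 = 4.889.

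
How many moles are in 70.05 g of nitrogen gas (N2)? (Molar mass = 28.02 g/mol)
Moles = 70.05 g ÷ 28.02 g/mol = 2.5 mol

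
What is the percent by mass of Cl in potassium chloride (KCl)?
Mass of Cl in formula = 35.45 × 1 = 35.45 g/mol
Molar mass = 74.55 g/mol
% Cl = (35.45/74.55) × 100% = 47.55%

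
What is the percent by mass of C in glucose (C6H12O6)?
Mass of C in formula = 12.01 × 6 = 72.06 g/mol
Molar mass = 180.16 g/mol
% C = (72.06/180.16) × 100% = 40.00%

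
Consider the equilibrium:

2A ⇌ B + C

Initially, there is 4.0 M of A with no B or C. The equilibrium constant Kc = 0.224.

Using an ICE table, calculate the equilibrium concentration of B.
[B] = 0.973 M

ICE: [A] = 4.0 − 2x, [B] = [C] = x.
Kc = x²/(4.0 − 2x)² = 0.224 ⇒ √Kc = x/(4.0 − 2x).
x = √0.224·4.0/(1 + 2√0.224) = 0.47329·4.0/1.9466 = 0.97255.
[B] = x = 0.973 M.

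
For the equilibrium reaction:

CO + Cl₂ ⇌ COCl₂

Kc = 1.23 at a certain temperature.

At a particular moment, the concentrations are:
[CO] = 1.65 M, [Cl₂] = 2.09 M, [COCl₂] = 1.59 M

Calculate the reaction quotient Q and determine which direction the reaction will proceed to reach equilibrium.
Q = 0.461, Q < K, reaction proceeds forward (toward products)

Q = ([COCl₂]) / ([CO] × [Cl₂])
  = ((1.59)) / ((1.65)·(2.09)) = 1.59/3.4485 = 0.4611
Since Q = 0.4611 < Kc = 1.23, the reaction proceeds forward (toward products) to reach equilibrium.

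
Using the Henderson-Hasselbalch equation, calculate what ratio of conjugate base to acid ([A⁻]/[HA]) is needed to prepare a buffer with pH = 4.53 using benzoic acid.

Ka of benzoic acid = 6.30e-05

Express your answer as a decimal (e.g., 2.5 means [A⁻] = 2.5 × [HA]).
[A⁻]/[HA] = 2.135

pKa = −log(6.30e-05) = 4.2007. pH = pKa + log([A⁻]/[HA]). 4.53 = 4.2007 + log(ratio). log(ratio) = 4.53 − 4.2007 = 0.3293. ratio = 10^(0.3293) = 2.135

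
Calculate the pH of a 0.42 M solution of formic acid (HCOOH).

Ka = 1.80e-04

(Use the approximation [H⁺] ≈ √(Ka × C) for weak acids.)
pH = 2.06

[H⁺] = √(Ka × C) = √(1.80e-04 × 0.42) = 8.6948e-03. pH = -log(8.6948e-03)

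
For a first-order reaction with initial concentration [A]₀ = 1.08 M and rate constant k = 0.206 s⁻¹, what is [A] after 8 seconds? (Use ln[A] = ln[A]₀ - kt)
0.2078 M

ln[A] = ln[A]₀ - k·t = ln(1.08) - (0.206)·(8) = 0.0770 - 1.6480 = -1.5710
[A] = e^(-1.5710) = 0.2078 M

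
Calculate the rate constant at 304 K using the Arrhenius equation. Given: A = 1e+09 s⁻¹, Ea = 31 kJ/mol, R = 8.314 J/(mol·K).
4.71e+03 s⁻¹

k = A·exp(-Ea/(R·T)) = 1e+09·exp(-31000/(8.314·304)) = 1e+09·exp(-12.2653) = 1e+09·4.7125e-06 = 4.71e+03 s⁻¹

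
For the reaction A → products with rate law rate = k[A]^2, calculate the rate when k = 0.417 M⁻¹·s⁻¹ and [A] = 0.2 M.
0.01668 M/s

rate = k·[A]^2 = 0.417·(0.2)^2 = 0.417·0.04 = 0.01668 M/s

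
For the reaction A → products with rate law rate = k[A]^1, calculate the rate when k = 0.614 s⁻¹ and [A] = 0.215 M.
0.132 M/s

rate = k·[A]^1 = 0.614·(0.215)^1 = 0.614·0.215 = 0.132 M/s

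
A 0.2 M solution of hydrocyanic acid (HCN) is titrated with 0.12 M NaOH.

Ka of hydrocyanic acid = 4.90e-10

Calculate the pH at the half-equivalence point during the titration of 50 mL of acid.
pH = pKa = 9.31

At the half-equivalence point, [HA] = [A⁻], so by Henderson–Hasselbalch pH = pKa + log(1) = pKa.
pKa = −log(4.90e-10) = 9.31.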